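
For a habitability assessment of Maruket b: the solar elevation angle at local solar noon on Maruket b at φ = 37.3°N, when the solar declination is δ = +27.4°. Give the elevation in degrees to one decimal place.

At local noon the hour angle is zero, so the zenith angle equals |φ − δ| = |+37.3° − (+27.400°)| = 9.900°.
Elevation = 90° − 9.900° = 80.1°.

80.1°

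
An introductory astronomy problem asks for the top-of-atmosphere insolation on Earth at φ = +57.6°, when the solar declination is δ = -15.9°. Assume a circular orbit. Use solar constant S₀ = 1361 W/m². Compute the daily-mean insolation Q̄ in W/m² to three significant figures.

Q̄ ≈ 88.7 W/m²

cos H₀ = −tan(+57.6°) tan(-15.900°) = 0.4489, H₀ = 1.1053 rad.
Bracket: H₀ sin φ sin δ + cos φ cos δ sin H₀ = 1.1053×0.84433×-0.27396 + 0.53583×0.96174×0.89360 = -0.255670 + 0.460498 = 0.204828.
Q̄ = (S₀/π) × [bracket] = (1361/π) × 0.204828 = 88.74 W/m².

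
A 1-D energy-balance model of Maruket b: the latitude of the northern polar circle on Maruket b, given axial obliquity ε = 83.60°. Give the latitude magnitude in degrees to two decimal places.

The polar circle is the lowest latitude that experiences at least one full rotation of continuous daylight at the northern-summer solstice; it lies at |φ| = 90° − ε = 90° − 83.60° = 6.40°.

6.40°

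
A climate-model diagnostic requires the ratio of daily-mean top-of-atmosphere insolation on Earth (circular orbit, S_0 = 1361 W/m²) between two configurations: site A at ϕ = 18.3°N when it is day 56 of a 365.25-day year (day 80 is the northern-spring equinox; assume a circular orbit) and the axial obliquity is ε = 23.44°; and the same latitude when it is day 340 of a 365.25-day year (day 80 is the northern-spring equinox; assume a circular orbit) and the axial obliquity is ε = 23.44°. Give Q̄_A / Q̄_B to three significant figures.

Q̄_A / Q̄_B ≈ 1.24

— Configuration A (ϕ=+18.3°):
Solar longitude: L_s = 360° × (56 − 80)/365.25 = -23.655°, i.e. -23.655° + 360° = 336.345°.
sin δ = sin 23.44° × sin 336.345° = -0.15960, so δ = -9.184°.
cos h₀ = −tan(+18.3°) tan(-9.184°) = 0.0535, h₀ = 1.5173 rad.
Bracket: h₀ sin ϕ sin δ + cos ϕ cos δ sin h₀ = 1.5173×0.31399×-0.15960 + 0.94943×0.98718×0.99857 = -0.076036 + 0.935918 = 0.859882.
Q̄ = (S_0/π) × [bracket] = (1361/π) × 0.859882 = 372.52 W/m².
— Configuration B (ϕ=+18.3°):
Solar longitude: L_s = 360° × (340 − 80)/365.25 = 256.263°.
sin δ = sin 23.44° × sin 256.263° = -0.38641, so δ = -22.731°.
cos h₀ = −tan(+18.3°) tan(-22.731°) = 0.1386, h₀ = 1.4318 rad.
Bracket: h₀ sin ϕ sin δ + cos ϕ cos δ sin h₀ = 1.4318×0.31399×-0.38641 + 0.94943×0.92233×0.99035 = -0.173719 + 0.867237 = 0.693518.
Q̄ = (S_0/π) × [bracket] = (1361/π) × 0.693518 = 300.45 W/m².
Ratio Q̄_A / Q̄_B = 372.52 / 300.45 = 1.240.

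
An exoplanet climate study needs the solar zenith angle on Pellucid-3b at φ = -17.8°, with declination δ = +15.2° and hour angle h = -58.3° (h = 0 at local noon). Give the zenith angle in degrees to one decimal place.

θ_z = 66.3°

cos θ_z = sin φ sin δ + cos φ cos δ cos h = -0.080150 + 0.482814 = 0.402664.
θ_z = arccos(0.402664) = 66.3°.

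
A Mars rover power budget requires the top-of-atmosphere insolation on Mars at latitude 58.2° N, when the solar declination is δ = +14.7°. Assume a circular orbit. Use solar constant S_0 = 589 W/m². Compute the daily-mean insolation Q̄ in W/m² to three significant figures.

cos h₀ = −tan(+58.2°) tan(+14.700°) = -0.4231, h₀ = 2.0077 rad.
Bracket: h₀ sin ϕ sin δ + cos ϕ cos δ sin h₀ = 2.0077×0.84989×0.25376 + 0.52696×0.96727×0.90607 = 0.432997 + 0.461835 = 0.894832.
Q̄ = (S_0/π) × [bracket] = (589/π) × 0.894832 = 167.8 W/m².

Q̄ ≈ 168 W/m²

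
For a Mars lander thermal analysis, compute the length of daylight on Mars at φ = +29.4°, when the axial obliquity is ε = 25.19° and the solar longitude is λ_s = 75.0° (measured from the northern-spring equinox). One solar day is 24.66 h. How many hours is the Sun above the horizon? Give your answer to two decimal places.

Solar declination: sin δ = sin ε · sin λ_s = sin 25.19° × sin 75.0° = 0.41112, so δ = +24.275°.
cos H₀ = −tan φ · tan δ = −tan(+29.4°) × tan(+24.275°) = -0.2541, so H₀ = 1.8277 rad = 104.72°.
Daylight = 2H₀/(2π) × 24.66 h = (1.8277/π) × 24.66 = 14.35 h.

14.35 h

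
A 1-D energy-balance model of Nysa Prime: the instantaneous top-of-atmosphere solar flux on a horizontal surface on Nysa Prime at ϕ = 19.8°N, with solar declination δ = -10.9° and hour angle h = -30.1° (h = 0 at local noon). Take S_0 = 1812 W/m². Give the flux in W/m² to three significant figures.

1.33e+03 W/m²

cos θ_z = sin ϕ sin δ + cos ϕ cos δ cos h = -0.064054 + 0.799319 = 0.735265.
Flux = S_0 · cos θ_z = 1812 × 0.735265 = 1332 W/m².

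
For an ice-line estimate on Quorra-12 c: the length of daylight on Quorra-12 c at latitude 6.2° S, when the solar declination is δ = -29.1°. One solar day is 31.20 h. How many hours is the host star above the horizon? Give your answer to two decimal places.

16.20 h

cos H₀ = −tan φ · tan δ = −tan(-6.2°) × tan(-29.100°) = -0.0605, so H₀ = 1.6313 rad = 93.47°.
Daylight = 2H₀/(2π) × 31.20 h = (1.6313/π) × 31.20 = 16.20 h.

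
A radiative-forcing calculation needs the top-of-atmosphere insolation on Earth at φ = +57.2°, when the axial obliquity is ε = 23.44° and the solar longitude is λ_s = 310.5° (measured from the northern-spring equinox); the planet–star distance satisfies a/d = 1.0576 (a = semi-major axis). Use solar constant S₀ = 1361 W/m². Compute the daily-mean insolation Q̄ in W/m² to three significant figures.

Q̄ ≈ 87.7 W/m²

Solar declination: sin δ = sin ε · sin λ_s = sin 23.44° × sin 310.5° = -0.30248, so δ = -17.607°.
cos H₀ = −tan(+57.2°) tan(-17.607°) = 0.4924, H₀ = 1.0559 rad.
Bracket: H₀ sin φ sin δ + cos φ cos δ sin H₀ = 1.0559×0.84057×-0.30248 + 0.54171×0.95316×0.87035 = -0.268469 + 0.449393 = 0.180924.
Inverse-square distance factor (a/d)² = 1.0576² = 1.118518.
Q̄ = (S₀/π) × 1.118518 × [bracket] = (1361/π) × 1.118518 × 0.180924 = 87.67 W/m².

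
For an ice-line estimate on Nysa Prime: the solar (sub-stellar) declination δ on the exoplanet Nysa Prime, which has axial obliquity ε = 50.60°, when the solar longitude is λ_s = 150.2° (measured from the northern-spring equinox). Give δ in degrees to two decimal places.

δ = +22.58°

sin δ = sin ε · sin λ_s = sin 50.60° × sin 150.2° = 0.384028.
δ = arcsin(0.384028) = +22.58°.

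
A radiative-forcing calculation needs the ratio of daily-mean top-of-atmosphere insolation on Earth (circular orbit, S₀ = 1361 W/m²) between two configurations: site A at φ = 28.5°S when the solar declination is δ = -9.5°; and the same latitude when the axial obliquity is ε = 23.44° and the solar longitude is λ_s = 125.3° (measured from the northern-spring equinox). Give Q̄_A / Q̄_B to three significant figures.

Q̄_A / Q̄_B ≈ 1.65

— Configuration A (φ=-28.5°):
cos H₀ = −tan(-28.5°) tan(-9.500°) = -0.0909, H₀ = 1.6618 rad.
Bracket: H₀ sin φ sin δ + cos φ cos δ sin H₀ = 1.6618×-0.47716×-0.16505 + 0.87882×0.98629×0.99586 = 0.130875 + 0.863183 = 0.994058.
Q̄ = (S₀/π) × [bracket] = (1361/π) × 0.994058 = 430.65 W/m².
— Configuration B (φ=-28.5°):
Solar declination: sin δ = sin ε · sin λ_s = sin 23.44° × sin 125.3° = 0.32465, so δ = +18.944°.
cos H₀ = −tan(-28.5°) tan(+18.944°) = 0.1864, H₀ = 1.3833 rad.
Bracket: H₀ sin φ sin δ + cos φ cos δ sin H₀ = 1.3833×-0.47716×0.32465 + 0.87882×0.94583×0.98248 = -0.214287 + 0.816651 = 0.602364.
Q̄ = (S₀/π) × [bracket] = (1361/π) × 0.602364 = 260.96 W/m².
Ratio Q̄_A / Q̄_B = 430.65 / 260.96 = 1.650.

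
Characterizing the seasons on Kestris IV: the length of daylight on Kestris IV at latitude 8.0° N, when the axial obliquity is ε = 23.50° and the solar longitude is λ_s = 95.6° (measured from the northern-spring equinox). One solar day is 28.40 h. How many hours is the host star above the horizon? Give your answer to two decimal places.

Solar declination: sin δ = sin ε · sin λ_s = sin 23.50° × sin 95.6° = 0.39685, so δ = +23.381°.
cos H₀ = −tan φ · tan δ = −tan(+8.0°) × tan(+23.381°) = -0.0608, so H₀ = 1.6316 rad = 93.48°.
Daylight = 2H₀/(2π) × 28.40 h = (1.6316/π) × 28.40 = 14.75 h.

14.75 h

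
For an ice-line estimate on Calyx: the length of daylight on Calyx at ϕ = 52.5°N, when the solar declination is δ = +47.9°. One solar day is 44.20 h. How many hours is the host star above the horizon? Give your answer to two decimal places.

44.20 h

Sunrise equation: cos h₀ = −tan ϕ · tan δ = -1.4423 ≤ −1, so the host star never sets (polar day) and h₀ = π.
Daylight = 2h₀/(2π) × 44.20 h = (3.1416/π) × 44.20 = 44.20 h.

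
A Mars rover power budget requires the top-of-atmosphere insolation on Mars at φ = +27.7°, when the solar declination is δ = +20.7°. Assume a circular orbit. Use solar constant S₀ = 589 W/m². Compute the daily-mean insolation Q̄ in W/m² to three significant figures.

Q̄ ≈ 207 W/m²

cos H₀ = −tan(+27.7°) tan(+20.700°) = -0.1984, H₀ = 1.7705 rad.
Bracket: H₀ sin φ sin δ + cos φ cos δ sin H₀ = 1.7705×0.46484×0.35347 + 0.88539×0.93544×0.98012 = 0.290906 + 0.811764 = 1.102670.
Q̄ = (S₀/π) × [bracket] = (589/π) × 1.102670 = 206.7 W/m².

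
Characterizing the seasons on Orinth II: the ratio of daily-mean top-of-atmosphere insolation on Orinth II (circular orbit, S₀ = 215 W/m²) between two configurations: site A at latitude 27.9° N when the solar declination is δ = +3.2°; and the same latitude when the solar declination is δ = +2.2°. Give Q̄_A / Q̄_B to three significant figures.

— Configuration A (φ=+27.9°):
cos H₀ = −tan(+27.9°) tan(+3.200°) = -0.0296, H₀ = 1.6004 rad.
Bracket: H₀ sin φ sin δ + cos φ cos δ sin H₀ = 1.6004×0.46793×0.05582 + 0.88377×0.99844×0.99956 = 0.041802 + 0.882003 = 0.923805.
Q̄ = (S₀/π) × [bracket] = (215/π) × 0.923805 = 63.222 W/m².
— Configuration B (φ=+27.9°):
cos H₀ = −tan(+27.9°) tan(+2.200°) = -0.0203, H₀ = 1.5911 rad.
Bracket: H₀ sin φ sin δ + cos φ cos δ sin H₀ = 1.5911×0.46793×0.03839 + 0.88377×0.99926×0.99979 = 0.028582 + 0.882931 = 0.911513.
Q̄ = (S₀/π) × [bracket] = (215/π) × 0.911513 = 62.381 W/m².
Ratio Q̄_A / Q̄_B = 63.222 / 62.381 = 1.013.

Q̄_A / Q̄_B ≈ 1.01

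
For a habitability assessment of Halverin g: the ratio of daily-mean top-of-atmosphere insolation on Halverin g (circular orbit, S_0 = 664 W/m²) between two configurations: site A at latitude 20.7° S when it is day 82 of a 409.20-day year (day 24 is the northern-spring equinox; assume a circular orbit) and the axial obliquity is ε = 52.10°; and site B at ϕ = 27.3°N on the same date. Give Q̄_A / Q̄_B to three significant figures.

Q̄_A / Q̄_B ≈ 0.358

— Configuration A (ϕ=-20.7°):
Solar longitude: L_s = 360° × (82 − 24)/409.20 = 51.026°.
sin δ = sin 52.10° × sin 51.026° = 0.61346, so δ = +37.840°.
cos h₀ = −tan(-20.7°) tan(+37.840°) = 0.2935, h₀ = 1.2729 rad.
Bracket: h₀ sin ϕ sin δ + cos ϕ cos δ sin h₀ = 1.2729×-0.35347×0.61346 + 0.93544×0.78972×0.95595 = -0.276015 + 0.706194 = 0.430179.
Q̄ = (S_0/π) × [bracket] = (664/π) × 0.430179 = 90.922 W/m².
— Configuration B (ϕ=+27.3°):
cos h₀ = −tan(+27.3°) tan(+37.840°) = -0.4009, h₀ = 1.9833 rad.
Bracket: h₀ sin ϕ sin δ + cos ϕ cos δ sin h₀ = 1.9833×0.45865×0.61346 + 0.88862×0.78972×0.91610 = 0.558028 + 0.642883 = 1.200911.
Q̄ = (S_0/π) × [bracket] = (664/π) × 1.200911 = 253.82 W/m².
Ratio Q̄_A / Q̄_B = 90.922 / 253.82 = 0.3582.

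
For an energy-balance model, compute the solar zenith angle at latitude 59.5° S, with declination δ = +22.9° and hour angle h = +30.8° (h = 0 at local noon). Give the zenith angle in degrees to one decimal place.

θ_z = 86.2°

cos θ_z = sin ϕ sin δ + cos ϕ cos δ cos h = -0.335281 + 0.401595 = 0.066314.
θ_z = arccos(0.066314) = 86.2°.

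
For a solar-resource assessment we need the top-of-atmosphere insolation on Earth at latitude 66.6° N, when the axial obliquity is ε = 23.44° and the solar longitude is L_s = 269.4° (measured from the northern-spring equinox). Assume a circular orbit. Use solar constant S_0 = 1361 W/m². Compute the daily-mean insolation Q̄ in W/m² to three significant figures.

Solar declination: sin δ = sin ε · sin L_s = sin 23.44° × sin 269.4° = -0.39777, so δ = -23.439°.
cos h₀ = −tan(+66.6°) tan(-23.439°) = 1.0019 ≥ 1 ⇒ polar night, h₀ = 0 and Q̄ = 0.

Q̄ ≈ 0.00 W/m²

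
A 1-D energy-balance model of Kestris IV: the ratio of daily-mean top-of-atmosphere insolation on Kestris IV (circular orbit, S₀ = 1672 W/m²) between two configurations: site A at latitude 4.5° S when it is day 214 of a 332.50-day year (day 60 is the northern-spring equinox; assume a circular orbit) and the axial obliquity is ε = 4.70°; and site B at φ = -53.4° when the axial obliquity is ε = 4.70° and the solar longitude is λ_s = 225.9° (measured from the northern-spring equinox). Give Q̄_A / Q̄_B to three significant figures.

Q̄_A / Q̄_B ≈ 1.48

— Configuration A (φ=-4.5°):
Solar longitude: λ_s = 360° × (214 − 60)/332.50 = 166.737°.
sin δ = sin 4.70° × sin 166.737° = 0.01880, so δ = +1.077°.
cos H₀ = −tan(-4.5°) tan(+1.077°) = 0.0015, H₀ = 1.5693 rad.
Bracket: H₀ sin φ sin δ + cos φ cos δ sin H₀ = 1.5693×-0.07846×0.01880 + 0.99692×0.99982×1.00000 = -0.002315 + 0.996741 = 0.994426.
Q̄ = (S₀/π) × [bracket] = (1672/π) × 0.994426 = 529.25 W/m².
— Configuration B (φ=-53.4°):
Solar declination: sin δ = sin ε · sin λ_s = sin 4.70° × sin 225.9° = -0.05884, so δ = -3.373°.
cos H₀ = −tan(-53.4°) tan(-3.373°) = -0.0794, H₀ = 1.6502 rad.
Bracket: H₀ sin φ sin δ + cos φ cos δ sin H₀ = 1.6502×-0.80282×-0.05884 + 0.59622×0.99827×0.99685 = 0.077952 + 0.593314 = 0.671266.
Q̄ = (S₀/π) × [bracket] = (1672/π) × 0.671266 = 357.26 W/m².
Ratio Q̄_A / Q̄_B = 529.25 / 357.26 = 1.481.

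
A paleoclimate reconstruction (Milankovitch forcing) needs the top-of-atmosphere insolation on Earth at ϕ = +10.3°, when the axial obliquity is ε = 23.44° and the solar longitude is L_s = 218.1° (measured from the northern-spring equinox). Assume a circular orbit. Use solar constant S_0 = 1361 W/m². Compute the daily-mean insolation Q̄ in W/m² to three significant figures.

Solar declination: sin δ = sin ε · sin L_s = sin 23.44° × sin 218.1° = -0.24545, so δ = -14.208°.
cos h₀ = −tan(+10.3°) tan(-14.208°) = 0.0460, h₀ = 1.5248 rad.
Bracket: h₀ sin ϕ sin δ + cos ϕ cos δ sin h₀ = 1.5248×0.17880×-0.24545 + 0.98389×0.96941×0.99894 = -0.066918 + 0.952782 = 0.885864.
Q̄ = (S_0/π) × [bracket] = (1361/π) × 0.885864 = 383.8 W/m².

Q̄ ≈ 384 W/m²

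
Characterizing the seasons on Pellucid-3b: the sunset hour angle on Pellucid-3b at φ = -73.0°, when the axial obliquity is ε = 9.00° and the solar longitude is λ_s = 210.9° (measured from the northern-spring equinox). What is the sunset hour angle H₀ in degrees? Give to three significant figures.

Solar declination: sin δ = sin ε · sin λ_s = sin 9.00° × sin 210.9° = -0.08034, so δ = -4.608°.
cos H₀ = −tan φ · tan δ = −tan(-73.0°) × tan(-4.608°) = -0.2636, so H₀ = 1.8376 rad = 105.28°.

H₀ = 105°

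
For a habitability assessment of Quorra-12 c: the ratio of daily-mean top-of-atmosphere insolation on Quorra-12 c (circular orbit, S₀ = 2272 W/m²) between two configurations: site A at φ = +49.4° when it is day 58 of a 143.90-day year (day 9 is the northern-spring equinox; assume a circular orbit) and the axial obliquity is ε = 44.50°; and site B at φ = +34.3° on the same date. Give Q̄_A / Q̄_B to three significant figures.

Q̄_A / Q̄_B ≈ 1.13

— Configuration A (φ=+49.4°):
Solar longitude: λ_s = 360° × (58 − 9)/143.90 = 122.585°.
sin δ = sin 44.50° × sin 122.585° = 0.59058, so δ = +36.198°.
cos H₀ = −tan(+49.4°) tan(+36.198°) = -0.8539, H₀ = 2.5941 rad.
Bracket: H₀ sin φ sin δ + cos φ cos δ sin H₀ = 2.5941×0.75927×0.59058 + 0.65077×0.80698×0.52051 = 1.163220 + 0.273350 = 1.436570.
Q̄ = (S₀/π) × [bracket] = (2272/π) × 1.436570 = 1038.9 W/m².
— Configuration B (φ=+34.3°):
cos H₀ = −tan(+34.3°) tan(+36.198°) = -0.4992, H₀ = 2.0935 rad.
Bracket: H₀ sin φ sin δ + cos φ cos δ sin H₀ = 2.0935×0.56353×0.59058 + 0.82610×0.80698×0.86647 = 0.696737 + 0.577629 = 1.274366.
Q̄ = (S₀/π) × [bracket] = (2272/π) × 1.274366 = 921.62 W/m².
Ratio Q̄_A / Q̄_B = 1038.9 / 921.62 = 1.127.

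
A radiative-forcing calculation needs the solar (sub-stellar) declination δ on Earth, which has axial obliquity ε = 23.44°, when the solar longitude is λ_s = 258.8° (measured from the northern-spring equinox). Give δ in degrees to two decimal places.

sin δ = sin ε · sin λ_s = sin 23.44° × sin 258.8° = -0.390213.
δ = arcsin(-0.390213) = -22.97°.

δ = -22.97°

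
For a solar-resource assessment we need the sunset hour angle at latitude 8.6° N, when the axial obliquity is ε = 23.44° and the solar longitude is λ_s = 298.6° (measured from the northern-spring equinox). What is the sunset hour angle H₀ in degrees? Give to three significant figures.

H₀ = 86.8°

Solar declination: sin δ = sin ε · sin λ_s = sin 23.44° × sin 298.6° = -0.34925, so δ = -20.442°.
cos H₀ = −tan φ · tan δ = −tan(+8.6°) × tan(-20.442°) = 0.0564, so H₀ = 1.5144 rad = 86.77°.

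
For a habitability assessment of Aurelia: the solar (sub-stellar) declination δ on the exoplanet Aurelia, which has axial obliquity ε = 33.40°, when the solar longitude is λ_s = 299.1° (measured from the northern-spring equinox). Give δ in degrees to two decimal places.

δ = -28.75°

sin δ = sin ε · sin λ_s = sin 33.40° × sin 299.1° = -0.480995.
δ = arcsin(-0.480995) = -28.75°.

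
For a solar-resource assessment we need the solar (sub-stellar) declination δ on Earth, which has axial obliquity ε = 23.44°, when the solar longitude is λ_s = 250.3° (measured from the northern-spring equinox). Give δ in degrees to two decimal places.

δ = -21.99°

sin δ = sin ε · sin λ_s = sin 23.44° × sin 250.3° = -0.374506.
δ = arcsin(-0.374506) = -21.99°.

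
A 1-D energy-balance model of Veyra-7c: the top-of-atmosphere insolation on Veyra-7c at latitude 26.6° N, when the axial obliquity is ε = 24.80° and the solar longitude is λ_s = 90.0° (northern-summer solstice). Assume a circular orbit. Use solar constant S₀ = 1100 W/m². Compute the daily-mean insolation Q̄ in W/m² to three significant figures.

Solar declination: sin δ = sin ε · sin λ_s = sin 24.80° × sin 90.0° = 0.41945, so δ = +24.800°.
cos H₀ = −tan(+26.6°) tan(+24.800°) = -0.2314, H₀ = 1.8043 rad.
Bracket: H₀ sin φ sin δ + cos φ cos δ sin H₀ = 1.8043×0.44776×0.41945 + 0.89415×0.90778×0.97286 = 0.338871 + 0.789662 = 1.128533.
Q̄ = (S₀/π) × [bracket] = (1100/π) × 1.128533 = 395.1 W/m².

Q̄ ≈ 395 W/m²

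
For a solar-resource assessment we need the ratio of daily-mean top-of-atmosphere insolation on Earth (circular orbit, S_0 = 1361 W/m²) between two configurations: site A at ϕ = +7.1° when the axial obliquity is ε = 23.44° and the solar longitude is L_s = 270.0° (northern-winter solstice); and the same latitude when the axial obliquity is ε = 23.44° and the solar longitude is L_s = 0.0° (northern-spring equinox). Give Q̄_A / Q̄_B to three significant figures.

— Configuration A (ϕ=+7.1°):
Solar declination: sin δ = sin ε · sin L_s = sin 23.44° × sin 270.0° = -0.39779, so δ = -23.440°.
cos h₀ = −tan(+7.1°) tan(-23.440°) = 0.0540, h₀ = 1.5168 rad.
Bracket: h₀ sin ϕ sin δ + cos ϕ cos δ sin h₀ = 1.5168×0.12360×-0.39779 + 0.99233×0.91748×0.99854 = -0.074576 + 0.909114 = 0.834538.
Q̄ = (S_0/π) × [bracket] = (1361/π) × 0.834538 = 361.54 W/m².
— Configuration B (ϕ=+7.1°):
Solar declination: sin δ = sin ε · sin L_s = sin 23.44° × sin 0.0° = 0.00000, so δ = +0.000°.
cos h₀ = −tan(+7.1°) tan(+0.000°) = -0.0000, h₀ = 1.5708 rad.
Bracket: h₀ sin ϕ sin δ + cos ϕ cos δ sin h₀ = 1.5708×0.12360×0.00000 + 0.99233×1.00000×1.00000 = 0.000000 + 0.992330 = 0.992330.
Q̄ = (S_0/π) × [bracket] = (1361/π) × 0.992330 = 429.90 W/m².
Ratio Q̄_A / Q̄_B = 361.54 / 429.90 = 0.8410.

Q̄_A / Q̄_B ≈ 0.841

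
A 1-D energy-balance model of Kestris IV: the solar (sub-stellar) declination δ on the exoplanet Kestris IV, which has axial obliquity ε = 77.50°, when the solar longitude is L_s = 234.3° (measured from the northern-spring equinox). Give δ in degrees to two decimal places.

sin δ = sin ε · sin L_s = sin 77.50° × sin 234.3° = -0.792834.
δ = arcsin(-0.792834) = -52.45°.

δ = -52.45°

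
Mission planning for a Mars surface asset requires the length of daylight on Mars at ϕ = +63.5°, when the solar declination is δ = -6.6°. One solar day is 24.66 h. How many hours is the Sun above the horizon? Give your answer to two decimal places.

cos h₀ = −tan ϕ · tan δ = −tan(+63.5°) × tan(-6.600°) = 0.2321, so h₀ = 1.3366 rad = 76.58°.
Daylight = 2h₀/(2π) × 24.66 h = (1.3366/π) × 24.66 = 10.49 h.

10.49 h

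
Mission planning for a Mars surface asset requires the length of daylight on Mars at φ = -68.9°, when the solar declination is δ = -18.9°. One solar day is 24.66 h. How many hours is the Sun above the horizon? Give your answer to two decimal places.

20.90 h

cos H₀ = −tan φ · tan δ = −tan(-68.9°) × tan(-18.900°) = -0.8873, so H₀ = 2.6622 rad = 152.53°.
Daylight = 2H₀/(2π) × 24.66 h = (2.6622/π) × 24.66 = 20.90 h.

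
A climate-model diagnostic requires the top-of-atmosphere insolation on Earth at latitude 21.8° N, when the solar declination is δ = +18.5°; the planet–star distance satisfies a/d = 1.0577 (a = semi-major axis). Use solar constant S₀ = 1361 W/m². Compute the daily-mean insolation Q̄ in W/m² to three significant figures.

Q̄ ≈ 520 W/m²

cos H₀ = −tan(+21.8°) tan(+18.500°) = -0.1338, H₀ = 1.7050 rad.
Bracket: H₀ sin φ sin δ + cos φ cos δ sin H₀ = 1.7050×0.37137×0.31730 + 0.92849×0.94832×0.99100 = 0.200910 + 0.872581 = 1.073491.
Inverse-square distance factor (a/d)² = 1.0577² = 1.118729.
Q̄ = (S₀/π) × 1.118729 × [bracket] = (1361/π) × 1.118729 × 1.073491 = 520.3 W/m².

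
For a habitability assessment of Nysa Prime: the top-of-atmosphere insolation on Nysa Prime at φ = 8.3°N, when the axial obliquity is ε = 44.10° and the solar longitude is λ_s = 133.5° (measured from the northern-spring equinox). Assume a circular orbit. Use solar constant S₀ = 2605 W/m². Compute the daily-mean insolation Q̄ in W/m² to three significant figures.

Solar declination: sin δ = sin ε · sin λ_s = sin 44.10° × sin 133.5° = 0.50480, so δ = +30.318°.
cos H₀ = −tan(+8.3°) tan(+30.318°) = -0.0853, H₀ = 1.6562 rad.
Bracket: H₀ sin φ sin δ + cos φ cos δ sin H₀ = 1.6562×0.14436×0.50480 + 0.98953×0.86324×0.99635 = 0.120692 + 0.851084 = 0.971776.
Q̄ = (S₀/π) × [bracket] = (2605/π) × 0.971776 = 805.8 W/m².

Q̄ ≈ 806 W/m²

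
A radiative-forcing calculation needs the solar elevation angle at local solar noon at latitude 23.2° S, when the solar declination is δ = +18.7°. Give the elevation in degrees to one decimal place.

At local noon the hour angle is zero, so the zenith angle equals |ϕ − δ| = |-23.2° − (+18.700°)| = 41.900°.
Elevation = 90° − 41.900° = 48.1°.

48.1°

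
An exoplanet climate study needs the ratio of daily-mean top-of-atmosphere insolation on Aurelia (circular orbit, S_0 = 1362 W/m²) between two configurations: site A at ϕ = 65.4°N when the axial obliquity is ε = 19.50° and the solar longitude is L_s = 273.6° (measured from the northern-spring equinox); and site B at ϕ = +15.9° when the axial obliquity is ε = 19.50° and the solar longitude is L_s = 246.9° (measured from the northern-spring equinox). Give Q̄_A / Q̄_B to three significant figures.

Q̄_A / Q̄_B ≈ 0.0519

— Configuration A (ϕ=+65.4°):
Solar declination: sin δ = sin ε · sin L_s = sin 19.50° × sin 273.6° = -0.33315, so δ = -19.460°.
cos h₀ = −tan(+65.4°) tan(-19.460°) = 0.7717, h₀ = 0.6892 rad.
Bracket: h₀ sin ϕ sin δ + cos ϕ cos δ sin h₀ = 0.6892×0.90924×-0.33315 + 0.41628×0.94287×0.63593 = -0.208768 + 0.249601 = 0.040833.
Q̄ = (S_0/π) × [bracket] = (1362/π) × 0.040833 = 17.703 W/m².
— Configuration B (ϕ=+15.9°):
Solar declination: sin δ = sin ε · sin L_s = sin 19.50° × sin 246.9° = -0.30704, so δ = -17.881°.
cos h₀ = −tan(+15.9°) tan(-17.881°) = 0.0919, h₀ = 1.4788 rad.
Bracket: h₀ sin ϕ sin δ + cos ϕ cos δ sin h₀ = 1.4788×0.27396×-0.30704 + 0.96174×0.95170×0.99577 = -0.124392 + 0.911416 = 0.787024.
Q̄ = (S_0/π) × [bracket] = (1362/π) × 0.787024 = 341.20 W/m².
Ratio Q̄_A / Q̄_B = 17.703 / 341.20 = 0.05188.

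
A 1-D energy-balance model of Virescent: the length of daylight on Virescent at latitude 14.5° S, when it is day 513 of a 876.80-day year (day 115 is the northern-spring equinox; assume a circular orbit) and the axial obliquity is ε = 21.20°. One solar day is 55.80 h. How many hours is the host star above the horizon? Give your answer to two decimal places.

Solar longitude: λ_s = 360° × (513 − 115)/876.80 = 163.412°.
sin δ = sin 21.20° × sin 163.412° = 0.10324, so δ = +5.926°.
cos H₀ = −tan φ · tan δ = −tan(-14.5°) × tan(+5.926°) = 0.0268, so H₀ = 1.5440 rad = 88.46°.
Daylight = 2H₀/(2π) × 55.80 h = (1.5440/π) × 55.80 = 27.42 h.

27.42 h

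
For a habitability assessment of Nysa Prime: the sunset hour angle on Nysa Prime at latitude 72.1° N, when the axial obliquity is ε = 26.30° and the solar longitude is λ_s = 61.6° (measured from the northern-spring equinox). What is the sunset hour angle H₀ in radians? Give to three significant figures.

Solar declination: sin δ = sin ε · sin λ_s = sin 26.30° × sin 61.6° = 0.38975, so δ = +22.939°.
Sunrise equation: cos H₀ = −tan φ · tan δ = -1.3103 ≤ −1, so the host star never sets (polar day) and H₀ = π.

H₀ = 3.14 rad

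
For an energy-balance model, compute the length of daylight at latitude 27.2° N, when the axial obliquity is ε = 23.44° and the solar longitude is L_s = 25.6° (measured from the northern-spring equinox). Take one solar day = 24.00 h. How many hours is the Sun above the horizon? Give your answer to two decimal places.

Solar declination: sin δ = sin ε · sin L_s = sin 23.44° × sin 25.6° = 0.17188, so δ = +9.897°.
cos h₀ = −tan ϕ · tan δ = −tan(+27.2°) × tan(+9.897°) = -0.0897, so h₀ = 1.6606 rad = 95.14°.
Daylight = 2h₀/(2π) × 24.00 h = (1.6606/π) × 24.00 = 12.69 h.

12.69 h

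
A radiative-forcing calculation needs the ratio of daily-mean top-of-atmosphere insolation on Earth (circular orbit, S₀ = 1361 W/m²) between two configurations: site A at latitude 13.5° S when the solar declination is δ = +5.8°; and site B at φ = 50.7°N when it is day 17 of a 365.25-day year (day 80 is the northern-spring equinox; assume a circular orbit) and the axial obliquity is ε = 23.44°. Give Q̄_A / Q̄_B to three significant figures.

— Configuration A (φ=-13.5°):
cos H₀ = −tan(-13.5°) tan(+5.800°) = 0.0244, H₀ = 1.5464 rad.
Bracket: H₀ sin φ sin δ + cos φ cos δ sin H₀ = 1.5464×-0.23345×0.10106 + 0.97237×0.99488×0.99970 = -0.036483 + 0.967101 = 0.930618.
Q̄ = (S₀/π) × [bracket] = (1361/π) × 0.930618 = 403.16 W/m².
— Configuration B (φ=+50.7°):
Solar longitude: λ_s = 360° × (17 − 80)/365.25 = -62.094°, i.e. -62.094° + 360° = 297.906°.
sin δ = sin 23.44° × sin 297.906° = -0.35153, so δ = -20.581°.
cos H₀ = −tan(+50.7°) tan(-20.581°) = 0.4588, H₀ = 1.0942 rad.
Bracket: H₀ sin φ sin δ + cos φ cos δ sin H₀ = 1.0942×0.77384×-0.35153 + 0.63338×0.93618×0.88855 = -0.297653 + 0.526873 = 0.229220.
Q̄ = (S₀/π) × [bracket] = (1361/π) × 0.229220 = 99.303 W/m².
Ratio Q̄_A / Q̄_B = 403.16 / 99.303 = 4.060.

Q̄_A / Q̄_B ≈ 4.06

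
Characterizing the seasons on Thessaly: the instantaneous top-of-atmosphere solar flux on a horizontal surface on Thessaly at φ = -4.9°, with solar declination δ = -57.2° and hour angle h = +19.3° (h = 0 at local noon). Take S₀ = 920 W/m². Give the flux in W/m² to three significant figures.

535 W/m²

cos θ_z = sin φ sin δ + cos φ cos δ cos h = 0.071799 + 0.509396 = 0.581195.
Flux = S₀ · cos θ_z = 920 × 0.581195 = 534.7 W/m².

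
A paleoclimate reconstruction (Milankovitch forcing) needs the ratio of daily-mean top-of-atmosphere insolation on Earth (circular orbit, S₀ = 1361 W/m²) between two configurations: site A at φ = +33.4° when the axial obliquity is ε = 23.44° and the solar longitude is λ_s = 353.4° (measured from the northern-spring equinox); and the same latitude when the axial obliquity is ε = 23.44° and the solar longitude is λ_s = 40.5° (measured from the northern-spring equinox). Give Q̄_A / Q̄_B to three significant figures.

— Configuration A (φ=+33.4°):
Solar declination: sin δ = sin ε · sin λ_s = sin 23.44° × sin 353.4° = -0.04572, so δ = -2.621°.
cos H₀ = −tan(+33.4°) tan(-2.621°) = 0.0302, H₀ = 1.5406 rad.
Bracket: H₀ sin φ sin δ + cos φ cos δ sin H₀ = 1.5406×0.55048×-0.04572 + 0.83485×0.99895×0.99954 = -0.038774 + 0.833590 = 0.794816.
Q̄ = (S₀/π) × [bracket] = (1361/π) × 0.794816 = 344.33 W/m².
— Configuration B (φ=+33.4°):
Solar declination: sin δ = sin ε · sin λ_s = sin 23.44° × sin 40.5° = 0.25834, so δ = +14.972°.
cos H₀ = −tan(+33.4°) tan(+14.972°) = -0.1763, H₀ = 1.7481 rad.
Bracket: H₀ sin φ sin δ + cos φ cos δ sin H₀ = 1.7481×0.55048×0.25834 + 0.83485×0.96605×0.98433 = 0.248599 + 0.793869 = 1.042468.
Q̄ = (S₀/π) × [bracket] = (1361/π) × 1.042468 = 451.62 W/m².
Ratio Q̄_A / Q̄_B = 344.33 / 451.62 = 0.7624.

Q̄_A / Q̄_B ≈ 0.762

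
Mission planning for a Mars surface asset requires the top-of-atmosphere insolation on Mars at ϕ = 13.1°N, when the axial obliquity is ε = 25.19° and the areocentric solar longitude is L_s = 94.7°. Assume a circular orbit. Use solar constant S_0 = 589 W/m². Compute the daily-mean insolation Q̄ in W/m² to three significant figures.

sin δ = sin 25.19° × sin 94.7° = 0.42419, so δ = +25.099°.
cos h₀ = −tan(+13.1°) tan(+25.099°) = -0.1090, h₀ = 1.6800 rad.
Bracket: h₀ sin ϕ sin δ + cos ϕ cos δ sin h₀ = 1.6800×0.22665×0.42419 + 0.97398×0.90557×0.99404 = 0.161520 + 0.876750 = 1.038270.
Q̄ = (S_0/π) × [bracket] = (589/π) × 1.038270 = 194.7 W/m².

Q̄ ≈ 195 W/m²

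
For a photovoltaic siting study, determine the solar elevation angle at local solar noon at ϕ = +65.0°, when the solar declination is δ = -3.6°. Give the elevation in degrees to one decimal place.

At local noon the hour angle is zero, so the zenith angle equals |ϕ − δ| = |+65.0° − (-3.600°)| = 68.600°.
Elevation = 90° − 68.600° = 21.4°.

21.4°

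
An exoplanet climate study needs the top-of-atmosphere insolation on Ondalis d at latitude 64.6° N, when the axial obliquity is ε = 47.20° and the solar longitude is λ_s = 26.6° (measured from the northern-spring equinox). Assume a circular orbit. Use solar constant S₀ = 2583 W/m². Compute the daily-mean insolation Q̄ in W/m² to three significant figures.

Solar declination: sin δ = sin ε · sin λ_s = sin 47.20° × sin 26.6° = 0.32853, so δ = +19.180°.
cos H₀ = −tan(+64.6°) tan(+19.180°) = -0.7326, H₀ = 2.3929 rad.
Bracket: H₀ sin φ sin δ + cos φ cos δ sin H₀ = 2.3929×0.90334×0.32853 + 0.42894×0.94449×0.68071 = 0.710151 + 0.275776 = 0.985927.
Q̄ = (S₀/π) × [bracket] = (2583/π) × 0.985927 = 810.6 W/m².

Q̄ ≈ 811 W/m²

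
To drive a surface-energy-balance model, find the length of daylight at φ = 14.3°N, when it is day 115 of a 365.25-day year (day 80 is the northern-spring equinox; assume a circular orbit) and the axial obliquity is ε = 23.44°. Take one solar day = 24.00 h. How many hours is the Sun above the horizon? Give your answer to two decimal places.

Solar longitude: λ_s = 360° × (115 − 80)/365.25 = 34.497°.
sin δ = sin 23.44° × sin 34.497° = 0.22529, so δ = +13.020°.
cos H₀ = −tan φ · tan δ = −tan(+14.3°) × tan(+13.020°) = -0.0589, so H₀ = 1.6298 rad = 93.38°.
Daylight = 2H₀/(2π) × 24.00 h = (1.6298/π) × 24.00 = 12.45 h.

12.45 h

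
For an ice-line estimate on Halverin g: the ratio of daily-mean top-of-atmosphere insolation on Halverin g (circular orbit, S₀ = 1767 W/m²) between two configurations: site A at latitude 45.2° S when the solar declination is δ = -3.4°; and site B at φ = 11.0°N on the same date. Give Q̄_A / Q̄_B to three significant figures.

— Configuration A (φ=-45.2°):
cos H₀ = −tan(-45.2°) tan(-3.400°) = -0.0598, H₀ = 1.6307 rad.
Bracket: H₀ sin φ sin δ + cos φ cos δ sin H₀ = 1.6307×-0.70957×-0.05931 + 0.70463×0.99824×0.99821 = 0.068627 + 0.702131 = 0.770758.
Q̄ = (S₀/π) × [bracket] = (1767/π) × 0.770758 = 433.52 W/m².
— Configuration B (φ=+11.0°):
cos H₀ = −tan(+11.0°) tan(-3.400°) = 0.0115, H₀ = 1.5592 rad.
Bracket: H₀ sin φ sin δ + cos φ cos δ sin H₀ = 1.5592×0.19081×-0.05931 + 0.98163×0.99824×0.99993 = -0.017645 + 0.979834 = 0.962189.
Q̄ = (S₀/π) × [bracket] = (1767/π) × 0.962189 = 541.19 W/m².
Ratio Q̄_A / Q̄_B = 433.52 / 541.19 = 0.8010.

Q̄_A / Q̄_B ≈ 0.801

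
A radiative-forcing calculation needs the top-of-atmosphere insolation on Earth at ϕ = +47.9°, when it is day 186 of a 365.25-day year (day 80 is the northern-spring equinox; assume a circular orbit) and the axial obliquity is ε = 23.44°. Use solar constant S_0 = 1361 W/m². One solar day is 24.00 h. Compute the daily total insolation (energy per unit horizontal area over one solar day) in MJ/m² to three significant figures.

Solar longitude: L_s = 360° × (186 − 80)/365.25 = 104.476°.
sin δ = sin 23.44° × sin 104.476° = 0.38516, so δ = +22.654°.
cos h₀ = −tan(+47.9°) tan(+22.654°) = -0.4619, h₀ = 2.0509 rad.
Bracket: h₀ sin ϕ sin δ + cos ϕ cos δ sin h₀ = 2.0509×0.74198×0.38516 + 0.67043×0.92285×0.88693 = 0.586108 + 0.548749 = 1.134857.
Q̄ = (S_0/π) × [bracket] = (1361/π) × 1.134857 = 491.64 W/m².
Daily total = Q̄ × 24.00 h × 3600 s/h = 491.64 × 24.00 × 3600 / 10⁶ = 42.48 MJ/m².

42.5 MJ/m²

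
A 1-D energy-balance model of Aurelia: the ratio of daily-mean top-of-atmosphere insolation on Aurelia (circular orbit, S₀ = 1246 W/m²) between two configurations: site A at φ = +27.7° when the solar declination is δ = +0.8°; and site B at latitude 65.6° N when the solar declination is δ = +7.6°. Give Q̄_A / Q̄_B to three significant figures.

— Configuration A (φ=+27.7°):
cos H₀ = −tan(+27.7°) tan(+0.800°) = -0.0073, H₀ = 1.5781 rad.
Bracket: H₀ sin φ sin δ + cos φ cos δ sin H₀ = 1.5781×0.46484×0.01396 + 0.88539×0.99990×0.99997 = 0.010241 + 0.885275 = 0.895516.
Q̄ = (S₀/π) × [bracket] = (1246/π) × 0.895516 = 355.17 W/m².
— Configuration B (φ=+65.6°):
cos H₀ = −tan(+65.6°) tan(+7.600°) = -0.2941, H₀ = 1.8694 rad.
Bracket: H₀ sin φ sin δ + cos φ cos δ sin H₀ = 1.8694×0.91068×0.13226 + 0.41310×0.99122×0.95576 = 0.225163 + 0.391358 = 0.616521.
Q̄ = (S₀/π) × [bracket] = (1246/π) × 0.616521 = 244.52 W/m².
Ratio Q̄_A / Q̄_B = 355.17 / 244.52 = 1.453.

Q̄_A / Q̄_B ≈ 1.45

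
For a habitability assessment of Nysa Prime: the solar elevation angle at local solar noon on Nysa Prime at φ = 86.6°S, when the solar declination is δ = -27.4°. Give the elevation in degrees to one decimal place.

At local noon the hour angle is zero, so the zenith angle equals |φ − δ| = |-86.6° − (-27.400°)| = 59.200°.
Elevation = 90° − 59.200° = 30.8°.

30.8°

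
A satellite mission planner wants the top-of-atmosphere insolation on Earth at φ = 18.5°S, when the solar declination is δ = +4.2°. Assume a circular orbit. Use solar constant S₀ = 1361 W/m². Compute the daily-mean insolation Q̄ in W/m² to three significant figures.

Q̄ ≈ 394 W/m²

cos H₀ = −tan(-18.5°) tan(+4.200°) = 0.0246, H₀ = 1.5462 rad.
Bracket: H₀ sin φ sin δ + cos φ cos δ sin H₀ = 1.5462×-0.31730×0.07324 + 0.94832×0.99731×0.99970 = -0.035932 + 0.945485 = 0.909553.
Q̄ = (S₀/π) × [bracket] = (1361/π) × 0.909553 = 394.0 W/m².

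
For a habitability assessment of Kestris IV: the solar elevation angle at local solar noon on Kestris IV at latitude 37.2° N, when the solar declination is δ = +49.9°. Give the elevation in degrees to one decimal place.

77.3°

At local noon the hour angle is zero, so the zenith angle equals |ϕ − δ| = |+37.2° − (+49.900°)| = 12.700°.
Elevation = 90° − 12.700° = 77.3°.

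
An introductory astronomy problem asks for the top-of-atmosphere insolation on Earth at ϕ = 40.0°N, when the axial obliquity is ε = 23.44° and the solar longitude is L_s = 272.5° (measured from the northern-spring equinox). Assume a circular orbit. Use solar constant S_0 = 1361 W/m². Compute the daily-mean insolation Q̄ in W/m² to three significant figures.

Q̄ ≈ 151 W/m²

Solar declination: sin δ = sin ε · sin L_s = sin 23.44° × sin 272.5° = -0.39741, so δ = -23.416°.
cos h₀ = −tan(+40.0°) tan(-23.416°) = 0.3634, h₀ = 1.1989 rad.
Bracket: h₀ sin ϕ sin δ + cos ϕ cos δ sin h₀ = 1.1989×0.64279×-0.39741 + 0.76604×0.91764×0.93164 = -0.306260 + 0.654895 = 0.348635.
Q̄ = (S_0/π) × [bracket] = (1361/π) × 0.348635 = 151.0 W/m².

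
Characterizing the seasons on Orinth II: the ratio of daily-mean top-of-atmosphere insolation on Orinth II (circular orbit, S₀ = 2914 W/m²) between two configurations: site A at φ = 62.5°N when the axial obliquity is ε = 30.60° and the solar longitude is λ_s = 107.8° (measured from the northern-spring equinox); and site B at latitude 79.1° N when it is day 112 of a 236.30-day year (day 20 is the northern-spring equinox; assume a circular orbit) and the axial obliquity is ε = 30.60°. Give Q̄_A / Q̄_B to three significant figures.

Q̄_A / Q̄_B ≈ 1.34

— Configuration A (φ=+62.5°):
Solar declination: sin δ = sin ε · sin λ_s = sin 30.60° × sin 107.8° = 0.48467, so δ = +28.991°.
cos H₀ = −tan(+62.5°) tan(+28.991°) = -1.0644 ≤ −1 ⇒ polar day, H₀ = π.
Bracket: H₀ sin φ sin δ + cos φ cos δ sin H₀ = 3.1416×0.88701×0.48467 + 0.46175×0.87470×0.00000 = 1.350596 + 0.000000 = 1.350596.
Q̄ = (S₀/π) × [bracket] = (2914/π) × 1.350596 = 1252.8 W/m².
— Configuration B (φ=+79.1°):
Solar longitude: λ_s = 360° × (112 − 20)/236.30 = 140.161°.
sin δ = sin 30.60° × sin 140.161° = 0.32611, so δ = +19.033°.
cos H₀ = −tan(+79.1°) tan(+19.033°) = -1.7914 ≤ −1 ⇒ polar day, H₀ = π.
Bracket: H₀ sin φ sin δ + cos φ cos δ sin H₀ = 3.1416×0.98196×0.32611 + 0.18910×0.94533×0.00000 = 1.006025 + 0.000000 = 1.006025.
Q̄ = (S₀/π) × [bracket] = (2914/π) × 1.006025 = 933.14 W/m².
Ratio Q̄_A / Q̄_B = 1252.8 / 933.14 = 1.343.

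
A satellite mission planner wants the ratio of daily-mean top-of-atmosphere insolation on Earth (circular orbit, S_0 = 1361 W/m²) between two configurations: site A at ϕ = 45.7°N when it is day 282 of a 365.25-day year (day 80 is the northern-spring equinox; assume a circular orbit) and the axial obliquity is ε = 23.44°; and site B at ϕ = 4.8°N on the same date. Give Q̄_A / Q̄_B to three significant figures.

Q̄_A / Q̄_B ≈ 0.569

— Configuration A (ϕ=+45.7°):
Solar longitude: L_s = 360° × (282 − 80)/365.25 = 199.097°.
sin δ = sin 23.44° × sin 199.097° = -0.13014, so δ = -7.478°.
cos h₀ = −tan(+45.7°) tan(-7.478°) = 0.1345, h₀ = 1.4359 rad.
Bracket: h₀ sin ϕ sin δ + cos ϕ cos δ sin h₀ = 1.4359×0.71569×-0.13014 + 0.69842×0.99150×0.99091 = -0.133740 + 0.686189 = 0.552449.
Q̄ = (S_0/π) × [bracket] = (1361/π) × 0.552449 = 239.33 W/m².
— Configuration B (ϕ=+4.8°):
cos h₀ = −tan(+4.8°) tan(-7.478°) = 0.0110, h₀ = 1.5598 rad.
Bracket: h₀ sin ϕ sin δ + cos ϕ cos δ sin h₀ = 1.5598×0.08368×-0.13014 + 0.99649×0.99150×0.99994 = -0.016986 + 0.987961 = 0.970975.
Q̄ = (S_0/π) × [bracket] = (1361/π) × 0.970975 = 420.65 W/m².
Ratio Q̄_A / Q̄_B = 239.33 / 420.65 = 0.5690.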